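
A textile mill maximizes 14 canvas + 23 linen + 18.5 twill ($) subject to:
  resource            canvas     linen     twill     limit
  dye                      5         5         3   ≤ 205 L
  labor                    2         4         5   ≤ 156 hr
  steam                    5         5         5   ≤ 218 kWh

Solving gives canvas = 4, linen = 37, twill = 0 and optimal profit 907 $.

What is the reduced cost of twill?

-7

Binding: dye and labor. Non-binding: steam (13 unused).
By complementary slackness, y = 0 for the non-binding constraint.
The binding rows give the dual system: 5·y_dye + 2·y_labor = 14 and 5·y_dye + 4·y_labor = 23.
Solving: y_dye = 1, y_labor = 4.5.
Reduced cost of twill: c₃ − yᵀa₃ = 18.5 − (1·3 + 4.5·5) = 18.5 − 25.5 = -7.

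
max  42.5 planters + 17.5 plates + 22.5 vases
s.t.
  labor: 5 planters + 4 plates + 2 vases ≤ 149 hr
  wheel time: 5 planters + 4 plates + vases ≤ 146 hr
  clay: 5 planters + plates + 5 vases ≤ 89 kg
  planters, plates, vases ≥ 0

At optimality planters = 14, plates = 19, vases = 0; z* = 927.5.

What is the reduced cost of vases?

-8

Binding: wheel time and clay. Non-binding: labor (3 unused).
Since labor is not tight, its dual is 0.
Dual feasibility on the basic columns requires 5·y_wheel time + 5·y_clay = 42.5, 4·y_wheel time + 1·y_clay = 17.5.
→ y_wheel time = 3 and y_clay = 5.5.
Reduced cost of vases: c₃ − yᵀa₃ = 22.5 − (3·1 + 5.5·5) = 22.5 − 30.5 = -8.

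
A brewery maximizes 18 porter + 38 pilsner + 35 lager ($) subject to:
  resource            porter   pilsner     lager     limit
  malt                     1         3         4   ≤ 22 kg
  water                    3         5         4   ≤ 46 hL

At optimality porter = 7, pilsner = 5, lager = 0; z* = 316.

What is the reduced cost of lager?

-5

Check each constraint at x*: malt 22/22 (tight); water 46/46 (tight).
Dual feasibility on the basic columns requires 1·y_malt + 3·y_water = 18, 3·y_malt + 5·y_water = 38.
Solving: y_malt = 6, y_water = 4.
Reduced cost of lager: c₃ − yᵀa₃ = 35 − (6·4 + 4·4) = 35 − 40 = -5.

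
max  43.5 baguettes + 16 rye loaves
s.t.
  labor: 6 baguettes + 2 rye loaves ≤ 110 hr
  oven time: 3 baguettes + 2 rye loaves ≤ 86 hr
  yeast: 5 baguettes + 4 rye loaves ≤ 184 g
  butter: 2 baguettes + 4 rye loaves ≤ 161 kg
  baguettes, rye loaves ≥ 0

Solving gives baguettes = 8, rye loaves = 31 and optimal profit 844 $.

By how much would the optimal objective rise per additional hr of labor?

6.5

At the optimum: labor uses 110 of 110 (binding); oven time uses 86 of 86 (binding); yeast uses 164 of 184 (slack = 20); butter uses 140 of 161 (slack = 21).
By complementary slackness, y = 0 for the non-binding constraints.
From A_Bᵀ y = c: 6·y_labor + 3·y_oven time = 43.5; 2·y_labor + 2·y_oven time = 16.
→ y_labor = 6.5 and y_oven time = 1.5.
Shadow price of labor = 6.5.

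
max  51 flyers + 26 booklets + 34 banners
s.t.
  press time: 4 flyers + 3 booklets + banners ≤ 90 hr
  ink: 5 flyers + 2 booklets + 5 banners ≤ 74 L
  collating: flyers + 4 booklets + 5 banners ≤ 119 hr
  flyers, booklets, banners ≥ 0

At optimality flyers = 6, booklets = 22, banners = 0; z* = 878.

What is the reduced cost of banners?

-5

At the optimum: press time uses 90 of 90 (binding); ink uses 74 of 74 (binding); collating uses 94 of 119 (slack = 25).
By complementary slackness, y = 0 for the non-binding constraint.
Dual feasibility on the basic columns requires 4·y_press time + 5·y_ink = 51, 3·y_press time + 2·y_ink = 26.
This yields shadow prices y_press time = 4, y_ink = 7.
Reduced cost of banners: c₃ − yᵀa₃ = 34 − (4·1 + 7·5) = 34 − 39 = -5.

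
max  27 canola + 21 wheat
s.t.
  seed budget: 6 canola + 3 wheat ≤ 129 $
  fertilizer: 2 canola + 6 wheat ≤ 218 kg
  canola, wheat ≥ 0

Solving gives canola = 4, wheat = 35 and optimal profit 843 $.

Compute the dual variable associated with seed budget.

Both seed budget and fertilizer are binding at x*.
The binding rows give the dual system: 6·y_seed budget + 2·y_fertilizer = 27 and 3·y_seed budget + 6·y_fertilizer = 21.
Solving: y_seed budget = 4, y_fertilizer = 1.5.
Shadow price of seed budget = 4.

4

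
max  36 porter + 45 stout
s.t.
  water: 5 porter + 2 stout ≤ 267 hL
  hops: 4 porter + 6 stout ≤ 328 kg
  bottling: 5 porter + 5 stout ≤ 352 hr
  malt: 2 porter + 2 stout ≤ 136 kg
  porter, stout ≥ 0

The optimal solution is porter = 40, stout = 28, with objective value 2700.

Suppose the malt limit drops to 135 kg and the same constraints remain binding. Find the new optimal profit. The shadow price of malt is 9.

2691

Δb = -1, so new z* = 2700 + (9)·(-1) = 2700 − 9 = 2691.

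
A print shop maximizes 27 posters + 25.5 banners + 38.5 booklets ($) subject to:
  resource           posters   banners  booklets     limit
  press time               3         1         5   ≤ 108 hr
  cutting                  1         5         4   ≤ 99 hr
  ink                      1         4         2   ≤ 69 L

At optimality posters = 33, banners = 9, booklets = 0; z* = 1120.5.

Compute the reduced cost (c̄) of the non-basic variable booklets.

Binding: press time and ink. Non-binding: cutting (21 unused).
By complementary slackness, y = 0 for the non-binding constraint.
From A_Bᵀ y = c: 3·y_press time + 1·y_ink = 27; 1·y_press time + 4·y_ink = 25.5.
This yields shadow prices y_press time = 7.5, y_ink = 4.5.
Reduced cost of booklets: c₃ − yᵀa₃ = 38.5 − (7.5·5 + 4.5·2) = 38.5 − 46.5 = -8.

-8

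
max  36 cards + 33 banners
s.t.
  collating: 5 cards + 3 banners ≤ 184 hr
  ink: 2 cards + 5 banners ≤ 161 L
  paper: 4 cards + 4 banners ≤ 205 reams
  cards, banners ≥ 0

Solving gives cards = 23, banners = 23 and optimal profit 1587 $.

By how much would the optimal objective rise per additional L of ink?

3

Binding: collating and ink. Non-binding: paper (21 unused).
Slack constraints have shadow price 0 (complementary slackness).
Dual feasibility on the basic columns requires 5·y_collating + 2·y_ink = 36, 3·y_collating + 5·y_ink = 33.
→ y_collating = 6 and y_ink = 3.
Shadow price of ink = 3.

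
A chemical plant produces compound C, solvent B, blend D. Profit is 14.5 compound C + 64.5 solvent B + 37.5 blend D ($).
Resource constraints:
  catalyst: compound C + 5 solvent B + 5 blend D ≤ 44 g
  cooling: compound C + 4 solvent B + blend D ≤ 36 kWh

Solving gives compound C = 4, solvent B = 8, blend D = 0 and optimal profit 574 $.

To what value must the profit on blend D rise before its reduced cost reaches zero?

Check each constraint at x*: catalyst 44/44 (tight); cooling 36/36 (tight).
From A_Bᵀ y = c: 1·y_catalyst + 1·y_cooling = 14.5; 5·y_catalyst + 4·y_cooling = 64.5.
This yields shadow prices y_catalyst = 6.5, y_cooling = 8.
blend D enters the basis when its profit ≥ yᵀa₃ = 6.5·5 + 8·1 = 40.5.

40.5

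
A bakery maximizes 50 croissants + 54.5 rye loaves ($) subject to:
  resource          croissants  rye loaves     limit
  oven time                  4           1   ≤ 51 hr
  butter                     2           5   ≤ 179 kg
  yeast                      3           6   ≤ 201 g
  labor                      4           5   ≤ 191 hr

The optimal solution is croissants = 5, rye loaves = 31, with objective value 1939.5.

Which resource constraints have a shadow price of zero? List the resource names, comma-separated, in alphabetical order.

oven time: 51/51 (binding)
butter: 165/179 (slack 14)
yeast: 201/201 (binding)
labor: 175/191 (slack 16)
By complementary slackness, a constraint with positive slack has shadow price 0 → butter, labor.

butter, labor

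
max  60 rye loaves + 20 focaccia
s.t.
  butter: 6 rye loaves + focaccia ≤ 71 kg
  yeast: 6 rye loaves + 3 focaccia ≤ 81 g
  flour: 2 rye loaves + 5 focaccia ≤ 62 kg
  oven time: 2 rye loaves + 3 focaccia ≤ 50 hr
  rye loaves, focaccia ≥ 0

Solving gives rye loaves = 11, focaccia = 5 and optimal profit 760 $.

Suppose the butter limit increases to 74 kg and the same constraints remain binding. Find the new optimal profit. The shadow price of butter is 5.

775

Δb = 3, so new z* = 760 + (5)·(3) = 760 + 15 = 775.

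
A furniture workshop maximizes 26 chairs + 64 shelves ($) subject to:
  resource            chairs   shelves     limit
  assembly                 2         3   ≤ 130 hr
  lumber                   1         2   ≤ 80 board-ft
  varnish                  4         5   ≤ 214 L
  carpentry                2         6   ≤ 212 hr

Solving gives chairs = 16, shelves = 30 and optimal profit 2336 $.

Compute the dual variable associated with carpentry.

Check each constraint at x*: assembly 122/130 (slack 8); lumber 76/80 (slack 4); varnish 214/214 (tight); carpentry 212/212 (tight).
Since assembly, lumber are not tight, their duals are 0.
From A_Bᵀ y = c: 4·y_varnish + 2·y_carpentry = 26; 5·y_varnish + 6·y_carpentry = 64.
→ y_varnish = 2 and y_carpentry = 9.
Shadow price of carpentry = 9.

9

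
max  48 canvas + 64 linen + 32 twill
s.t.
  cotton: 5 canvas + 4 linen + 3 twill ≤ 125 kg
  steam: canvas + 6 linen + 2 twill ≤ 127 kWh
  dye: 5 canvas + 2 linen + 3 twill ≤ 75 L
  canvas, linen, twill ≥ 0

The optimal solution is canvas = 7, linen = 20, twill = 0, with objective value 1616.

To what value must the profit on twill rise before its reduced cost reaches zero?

At the optimum: cotton uses 115 of 125 (slack = 10); steam uses 127 of 127 (binding); dye uses 75 of 75 (binding).
By complementary slackness, y = 0 for the non-binding constraint.
Dual feasibility on the basic columns requires 1·y_steam + 5·y_dye = 48, 6·y_steam + 2·y_dye = 64.
→ y_steam = 8 and y_dye = 8.
twill enters the basis when its profit ≥ yᵀa₃ = 8·2 + 8·3 = 40.

40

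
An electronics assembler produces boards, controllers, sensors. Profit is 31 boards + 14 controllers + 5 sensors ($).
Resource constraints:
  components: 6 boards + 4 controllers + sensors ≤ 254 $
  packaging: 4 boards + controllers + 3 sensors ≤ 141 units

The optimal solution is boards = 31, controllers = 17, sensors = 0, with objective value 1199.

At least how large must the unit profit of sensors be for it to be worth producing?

14.5

Both components and packaging are binding at x*.
From A_Bᵀ y = c: 6·y_components + 4·y_packaging = 31; 4·y_components + 1·y_packaging = 14.
Solving: y_components = 2.5, y_packaging = 4.
sensors enters the basis when its profit ≥ yᵀa₃ = 2.5·1 + 4·3 = 14.5.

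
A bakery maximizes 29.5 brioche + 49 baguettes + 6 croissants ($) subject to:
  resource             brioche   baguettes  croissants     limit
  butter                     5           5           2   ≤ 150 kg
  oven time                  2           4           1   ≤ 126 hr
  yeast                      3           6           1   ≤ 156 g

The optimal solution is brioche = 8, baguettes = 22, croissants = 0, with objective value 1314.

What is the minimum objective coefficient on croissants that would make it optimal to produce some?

Binding: butter and yeast. Non-binding: oven time (22 unused).
Since oven time is not tight, its dual is 0.
The binding rows give the dual system: 5·y_butter + 3·y_yeast = 29.5 and 5·y_butter + 6·y_yeast = 49.
This yields shadow prices y_butter = 2, y_yeast = 6.5.
croissants enters the basis when its profit ≥ yᵀa₃ = 2·2 + 6.5·1 = 10.5.

10.5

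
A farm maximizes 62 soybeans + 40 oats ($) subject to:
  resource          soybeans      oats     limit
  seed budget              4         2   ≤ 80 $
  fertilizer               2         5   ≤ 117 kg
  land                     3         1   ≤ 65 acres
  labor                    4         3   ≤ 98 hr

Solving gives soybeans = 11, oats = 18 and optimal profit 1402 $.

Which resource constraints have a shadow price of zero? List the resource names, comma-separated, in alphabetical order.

fertilizer, land

seed budget: 80/80 (binding)
fertilizer: 112/117 (slack 5)
land: 51/65 (slack 14)
labor: 98/98 (binding)
By complementary slackness, a constraint with positive slack has shadow price 0 → fertilizer, land.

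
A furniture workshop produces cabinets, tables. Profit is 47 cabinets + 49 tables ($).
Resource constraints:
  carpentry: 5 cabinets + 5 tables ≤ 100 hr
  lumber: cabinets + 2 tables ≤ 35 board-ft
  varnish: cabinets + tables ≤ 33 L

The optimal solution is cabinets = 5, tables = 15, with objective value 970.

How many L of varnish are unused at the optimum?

13

varnish used = 1·5 + 1·15 = 20; slack = 33 − 20 = 13.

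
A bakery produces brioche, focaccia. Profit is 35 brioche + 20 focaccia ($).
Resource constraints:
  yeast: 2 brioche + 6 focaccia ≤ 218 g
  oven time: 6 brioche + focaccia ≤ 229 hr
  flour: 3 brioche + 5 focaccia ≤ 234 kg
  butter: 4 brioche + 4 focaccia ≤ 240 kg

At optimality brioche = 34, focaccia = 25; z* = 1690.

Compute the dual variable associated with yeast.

Check each constraint at x*: yeast 218/218 (tight); oven time 229/229 (tight); flour 227/234 (slack 7); butter 236/240 (slack 4).
By complementary slackness, y = 0 for the non-binding constraints.
The binding rows give the dual system: 2·y_yeast + 6·y_oven time = 35 and 6·y_yeast + 1·y_oven time = 20.
Solving: y_yeast = 2.5, y_oven time = 5.
Shadow price of yeast = 2.5.

2.5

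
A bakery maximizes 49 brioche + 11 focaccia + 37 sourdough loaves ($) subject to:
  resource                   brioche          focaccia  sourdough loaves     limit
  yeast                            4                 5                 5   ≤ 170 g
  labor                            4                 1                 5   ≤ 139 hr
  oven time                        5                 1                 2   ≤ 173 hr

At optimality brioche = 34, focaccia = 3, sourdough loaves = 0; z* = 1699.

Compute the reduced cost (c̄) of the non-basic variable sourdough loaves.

At the optimum: yeast uses 151 of 170 (slack = 19); labor uses 139 of 139 (binding); oven time uses 173 of 173 (binding).
Since yeast is not tight, its dual is 0.
From A_Bᵀ y = c: 4·y_labor + 5·y_oven time = 49; 1·y_labor + 1·y_oven time = 11.
→ y_labor = 6 and y_oven time = 5.
Reduced cost of sourdough loaves: c₃ − yᵀa₃ = 37 − (6·5 + 5·2) = 37 − 40 = -3.

-3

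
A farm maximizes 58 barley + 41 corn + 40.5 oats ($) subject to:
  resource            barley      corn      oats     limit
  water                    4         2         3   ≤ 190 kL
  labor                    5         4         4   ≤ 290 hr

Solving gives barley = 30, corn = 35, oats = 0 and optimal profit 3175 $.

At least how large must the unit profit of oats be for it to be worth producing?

45.5

Check each constraint at x*: water 190/190 (tight); labor 290/290 (tight).
From A_Bᵀ y = c: 4·y_water + 5·y_labor = 58; 2·y_water + 4·y_labor = 41.
This yields shadow prices y_water = 4.5, y_labor = 8.
oats enters the basis when its profit ≥ yᵀa₃ = 4.5·3 + 8·4 = 45.5.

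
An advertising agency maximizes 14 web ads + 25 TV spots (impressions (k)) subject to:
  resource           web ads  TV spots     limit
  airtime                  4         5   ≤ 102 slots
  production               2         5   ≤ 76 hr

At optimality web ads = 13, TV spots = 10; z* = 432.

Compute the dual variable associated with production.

Check each constraint at x*: airtime 102/102 (tight); production 76/76 (tight).
Dual feasibility on the basic columns requires 4·y_airtime + 2·y_production = 14, 5·y_airtime + 5·y_production = 25.
Solving: y_airtime = 2, y_production = 3.
Shadow price of production = 3.

3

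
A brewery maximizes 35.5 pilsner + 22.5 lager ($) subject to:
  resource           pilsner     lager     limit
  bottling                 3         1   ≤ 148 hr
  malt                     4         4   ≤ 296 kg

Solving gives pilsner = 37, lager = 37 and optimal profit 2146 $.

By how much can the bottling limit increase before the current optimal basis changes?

Binding constraints: bottling, malt. The basis is B = [[3,1],[4,4]] with det 8.
Per unit increase in bottling, x* moves by d = (0.5, -0.5).
The basis stays optimal until lager reaches 0; allowable increase = 74 hr.

74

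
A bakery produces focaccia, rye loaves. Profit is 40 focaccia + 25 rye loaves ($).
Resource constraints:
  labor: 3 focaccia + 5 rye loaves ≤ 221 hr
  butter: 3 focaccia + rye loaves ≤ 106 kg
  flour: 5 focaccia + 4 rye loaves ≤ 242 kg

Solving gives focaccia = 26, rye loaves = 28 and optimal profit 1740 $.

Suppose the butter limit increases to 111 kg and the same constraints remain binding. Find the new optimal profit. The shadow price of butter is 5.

Δb = 5, so new z* = 1740 + (5)·(5) = 1740 + 25 = 1765.

1765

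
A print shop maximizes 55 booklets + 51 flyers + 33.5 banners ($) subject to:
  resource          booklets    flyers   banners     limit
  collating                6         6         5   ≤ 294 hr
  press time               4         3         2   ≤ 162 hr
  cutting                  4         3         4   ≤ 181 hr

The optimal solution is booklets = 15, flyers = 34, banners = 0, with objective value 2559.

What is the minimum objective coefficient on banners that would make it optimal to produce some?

40.5

At the optimum: collating uses 294 of 294 (binding); press time uses 162 of 162 (binding); cutting uses 162 of 181 (slack = 19).
Since cutting is not tight, its dual is 0.
From A_Bᵀ y = c: 6·y_collating + 4·y_press time = 55; 6·y_collating + 3·y_press time = 51.
Solving: y_collating = 6.5, y_press time = 4.
banners enters the basis when its profit ≥ yᵀa₃ = 6.5·5 + 4·2 = 40.5.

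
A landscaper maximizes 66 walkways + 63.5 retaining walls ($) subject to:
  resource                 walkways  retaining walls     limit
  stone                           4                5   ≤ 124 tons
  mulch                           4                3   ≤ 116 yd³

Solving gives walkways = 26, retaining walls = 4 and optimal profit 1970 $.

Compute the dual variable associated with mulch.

9.5

Both stone and mulch are binding at x*.
The binding rows give the dual system: 4·y_stone + 4·y_mulch = 66 and 5·y_stone + 3·y_mulch = 63.5.
Solving: y_stone = 7, y_mulch = 9.5.
Shadow price of mulch = 9.5.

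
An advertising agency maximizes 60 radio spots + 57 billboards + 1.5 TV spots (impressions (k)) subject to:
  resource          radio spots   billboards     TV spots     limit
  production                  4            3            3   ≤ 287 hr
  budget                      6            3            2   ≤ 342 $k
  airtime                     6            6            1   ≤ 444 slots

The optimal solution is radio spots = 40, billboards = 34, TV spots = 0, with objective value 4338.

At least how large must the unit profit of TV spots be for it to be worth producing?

At the optimum: production uses 262 of 287 (slack = 25); budget uses 342 of 342 (binding); airtime uses 444 of 444 (binding).
By complementary slackness, y = 0 for the non-binding constraint.
Dual feasibility on the basic columns requires 6·y_budget + 6·y_airtime = 60, 3·y_budget + 6·y_airtime = 57.
This yields shadow prices y_budget = 1, y_airtime = 9.
TV spots enters the basis when its profit ≥ yᵀa₃ = 1·2 + 9·1 = 11.

11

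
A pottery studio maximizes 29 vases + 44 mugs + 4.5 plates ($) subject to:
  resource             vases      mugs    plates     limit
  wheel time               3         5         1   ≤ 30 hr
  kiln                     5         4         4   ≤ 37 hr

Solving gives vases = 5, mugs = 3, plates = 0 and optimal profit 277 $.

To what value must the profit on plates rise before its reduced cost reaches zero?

12

Both wheel time and kiln are binding at x*.
The binding rows give the dual system: 3·y_wheel time + 5·y_kiln = 29 and 5·y_wheel time + 4·y_kiln = 44.
Solving: y_wheel time = 8, y_kiln = 1.
plates enters the basis when its profit ≥ yᵀa₃ = 8·1 + 1·4 = 12.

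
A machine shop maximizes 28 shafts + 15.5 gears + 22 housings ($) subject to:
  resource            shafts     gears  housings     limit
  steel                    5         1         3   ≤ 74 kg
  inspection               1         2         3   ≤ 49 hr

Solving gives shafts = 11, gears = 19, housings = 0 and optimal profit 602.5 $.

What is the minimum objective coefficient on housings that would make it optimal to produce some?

Check each constraint at x*: steel 74/74 (tight); inspection 49/49 (tight).
From A_Bᵀ y = c: 5·y_steel + 1·y_inspection = 28; 1·y_steel + 2·y_inspection = 15.5.
Solving: y_steel = 4.5, y_inspection = 5.5.
housings enters the basis when its profit ≥ yᵀa₃ = 4.5·3 + 5.5·3 = 30.

30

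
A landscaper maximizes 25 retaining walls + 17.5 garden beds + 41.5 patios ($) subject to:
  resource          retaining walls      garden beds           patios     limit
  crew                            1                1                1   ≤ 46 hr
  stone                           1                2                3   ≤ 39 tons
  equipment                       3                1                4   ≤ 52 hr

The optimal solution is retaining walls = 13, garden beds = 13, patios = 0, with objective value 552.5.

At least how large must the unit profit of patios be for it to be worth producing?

Check each constraint at x*: crew 26/46 (slack 20); stone 39/39 (tight); equipment 52/52 (tight).
Since crew is not tight, its dual is 0.
Dual feasibility on the basic columns requires 1·y_stone + 3·y_equipment = 25, 2·y_stone + 1·y_equipment = 17.5.
Solving: y_stone = 5.5, y_equipment = 6.5.
patios enters the basis when its profit ≥ yᵀa₃ = 5.5·3 + 6.5·4 = 42.5.

42.5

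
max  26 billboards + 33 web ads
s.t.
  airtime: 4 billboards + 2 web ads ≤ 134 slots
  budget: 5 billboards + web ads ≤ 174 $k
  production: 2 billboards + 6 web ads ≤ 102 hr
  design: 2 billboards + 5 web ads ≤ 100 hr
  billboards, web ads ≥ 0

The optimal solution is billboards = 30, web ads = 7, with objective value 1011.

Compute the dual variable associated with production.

4

At the optimum: airtime uses 134 of 134 (binding); budget uses 157 of 174 (slack = 17); production uses 102 of 102 (binding); design uses 95 of 100 (slack = 5).
Slack constraints have shadow price 0 (complementary slackness).
The binding rows give the dual system: 4·y_airtime + 2·y_production = 26 and 2·y_airtime + 6·y_production = 33.
→ y_airtime = 4.5 and y_production = 4.
Shadow price of production = 4.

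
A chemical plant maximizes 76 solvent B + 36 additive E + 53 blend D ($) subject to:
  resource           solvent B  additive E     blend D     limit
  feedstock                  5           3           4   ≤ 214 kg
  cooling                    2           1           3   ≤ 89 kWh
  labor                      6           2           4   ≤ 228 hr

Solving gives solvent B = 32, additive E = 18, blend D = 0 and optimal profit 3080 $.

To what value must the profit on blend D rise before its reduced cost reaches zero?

56

Binding: feedstock and labor. Non-binding: cooling (7 unused).
Since cooling is not tight, its dual is 0.
Dual feasibility on the basic columns requires 5·y_feedstock + 6·y_labor = 76, 3·y_feedstock + 2·y_labor = 36.
→ y_feedstock = 8 and y_labor = 6.
blend D enters the basis when its profit ≥ yᵀa₃ = 8·4 + 6·4 = 56.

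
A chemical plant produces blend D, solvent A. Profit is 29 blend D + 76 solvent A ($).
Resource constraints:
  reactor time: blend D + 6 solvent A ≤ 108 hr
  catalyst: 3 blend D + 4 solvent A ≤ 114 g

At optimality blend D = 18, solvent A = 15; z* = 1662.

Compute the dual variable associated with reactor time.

8

Both reactor time and catalyst are binding at x*.
The binding rows give the dual system: 1·y_reactor time + 3·y_catalyst = 29 and 6·y_reactor time + 4·y_catalyst = 76.
→ y_reactor time = 8 and y_catalyst = 7.
Shadow price of reactor time = 8.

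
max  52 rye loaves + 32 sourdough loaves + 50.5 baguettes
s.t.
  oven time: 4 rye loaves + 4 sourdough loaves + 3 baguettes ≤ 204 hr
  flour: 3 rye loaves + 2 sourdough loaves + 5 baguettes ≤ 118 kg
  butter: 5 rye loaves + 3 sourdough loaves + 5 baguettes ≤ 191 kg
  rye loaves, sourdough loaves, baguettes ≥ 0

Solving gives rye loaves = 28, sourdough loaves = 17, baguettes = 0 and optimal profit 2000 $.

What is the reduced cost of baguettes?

-9.5

Check each constraint at x*: oven time 180/204 (slack 24); flour 118/118 (tight); butter 191/191 (tight).
Since oven time is not tight, its dual is 0.
The binding rows give the dual system: 3·y_flour + 5·y_butter = 52 and 2·y_flour + 3·y_butter = 32.
Solving: y_flour = 4, y_butter = 8.
Reduced cost of baguettes: c₃ − yᵀa₃ = 50.5 − (4·5 + 8·5) = 50.5 − 60 = -9.5.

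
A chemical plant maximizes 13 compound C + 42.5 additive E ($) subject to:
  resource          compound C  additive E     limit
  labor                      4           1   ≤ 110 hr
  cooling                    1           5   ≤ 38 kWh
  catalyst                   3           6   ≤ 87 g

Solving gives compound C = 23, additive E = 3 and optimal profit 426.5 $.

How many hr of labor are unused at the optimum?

15

labor used = 4·23 + 1·3 = 95; slack = 110 − 95 = 15.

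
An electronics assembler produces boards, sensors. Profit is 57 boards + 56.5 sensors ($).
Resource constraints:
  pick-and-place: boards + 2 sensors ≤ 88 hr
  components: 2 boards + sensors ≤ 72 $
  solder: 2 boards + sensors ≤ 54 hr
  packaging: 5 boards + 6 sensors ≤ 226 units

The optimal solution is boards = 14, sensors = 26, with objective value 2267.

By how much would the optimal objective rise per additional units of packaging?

8

At the optimum: pick-and-place uses 66 of 88 (slack = 22); components uses 54 of 72 (slack = 18); solder uses 54 of 54 (binding); packaging uses 226 of 226 (binding).
Slack constraints have shadow price 0 (complementary slackness).
The binding rows give the dual system: 2·y_solder + 5·y_packaging = 57 and 1·y_solder + 6·y_packaging = 56.5.
Solving: y_solder = 8.5, y_packaging = 8.
Shadow price of packaging = 8.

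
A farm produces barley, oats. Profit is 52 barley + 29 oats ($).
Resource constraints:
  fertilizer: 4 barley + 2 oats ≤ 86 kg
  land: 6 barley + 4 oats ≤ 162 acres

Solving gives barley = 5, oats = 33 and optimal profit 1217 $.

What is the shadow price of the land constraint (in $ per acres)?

3

Check each constraint at x*: fertilizer 86/86 (tight); land 162/162 (tight).
From A_Bᵀ y = c: 4·y_fertilizer + 6·y_land = 52; 2·y_fertilizer + 4·y_land = 29.
This yields shadow prices y_fertilizer = 8.5, y_land = 3.
Shadow price of land = 3.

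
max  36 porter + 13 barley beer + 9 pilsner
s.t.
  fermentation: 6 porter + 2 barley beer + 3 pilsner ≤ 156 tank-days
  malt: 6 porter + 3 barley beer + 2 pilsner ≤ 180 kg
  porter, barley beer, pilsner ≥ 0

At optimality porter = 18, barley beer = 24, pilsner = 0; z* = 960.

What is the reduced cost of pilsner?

-8

Check each constraint at x*: fermentation 156/156 (tight); malt 180/180 (tight).
From A_Bᵀ y = c: 6·y_fermentation + 6·y_malt = 36; 2·y_fermentation + 3·y_malt = 13.
Solving: y_fermentation = 5, y_malt = 1.
Reduced cost of pilsner: c₃ − yᵀa₃ = 9 − (5·3 + 1·2) = 9 − 17 = -8.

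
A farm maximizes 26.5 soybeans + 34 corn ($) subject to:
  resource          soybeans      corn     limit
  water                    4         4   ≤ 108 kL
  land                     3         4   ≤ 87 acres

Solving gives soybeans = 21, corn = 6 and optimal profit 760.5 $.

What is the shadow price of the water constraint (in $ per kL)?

1

At the optimum: water uses 108 of 108 (binding); land uses 87 of 87 (binding).
From A_Bᵀ y = c: 4·y_water + 3·y_land = 26.5; 4·y_water + 4·y_land = 34.
→ y_water = 1 and y_land = 7.5.
Shadow price of water = 1.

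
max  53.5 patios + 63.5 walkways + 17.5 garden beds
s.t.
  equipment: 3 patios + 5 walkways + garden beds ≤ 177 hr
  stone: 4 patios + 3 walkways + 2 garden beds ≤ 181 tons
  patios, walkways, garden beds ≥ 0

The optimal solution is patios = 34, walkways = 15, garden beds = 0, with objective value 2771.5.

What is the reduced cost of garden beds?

At the optimum: equipment uses 177 of 177 (binding); stone uses 181 of 181 (binding).
The binding rows give the dual system: 3·y_equipment + 4·y_stone = 53.5 and 5·y_equipment + 3·y_stone = 63.5.
→ y_equipment = 8.5 and y_stone = 7.
Reduced cost of garden beds: c₃ − yᵀa₃ = 17.5 − (8.5·1 + 7·2) = 17.5 − 22.5 = -5.

-5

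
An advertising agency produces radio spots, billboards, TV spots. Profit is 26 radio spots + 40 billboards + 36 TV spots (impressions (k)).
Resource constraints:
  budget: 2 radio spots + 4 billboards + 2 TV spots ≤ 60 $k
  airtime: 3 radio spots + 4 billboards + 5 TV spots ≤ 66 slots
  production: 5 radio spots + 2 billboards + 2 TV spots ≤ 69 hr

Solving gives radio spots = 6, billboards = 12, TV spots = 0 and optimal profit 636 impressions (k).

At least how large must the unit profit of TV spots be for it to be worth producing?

At the optimum: budget uses 60 of 60 (binding); airtime uses 66 of 66 (binding); production uses 54 of 69 (slack = 15).
Since production is not tight, its dual is 0.
From A_Bᵀ y = c: 2·y_budget + 3·y_airtime = 26; 4·y_budget + 4·y_airtime = 40.
→ y_budget = 4 and y_airtime = 6.
TV spots enters the basis when its profit ≥ yᵀa₃ = 4·2 + 6·5 = 38.

38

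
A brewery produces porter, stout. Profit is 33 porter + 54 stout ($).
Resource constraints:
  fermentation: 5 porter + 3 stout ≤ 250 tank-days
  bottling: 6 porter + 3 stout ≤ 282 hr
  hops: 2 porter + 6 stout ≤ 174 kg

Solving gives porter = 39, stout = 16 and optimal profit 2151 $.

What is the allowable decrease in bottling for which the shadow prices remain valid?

195

Binding constraints: bottling, hops. The basis is B = [[6,3],[2,6]] with det 30.
Per unit decrease in bottling, x* moves by d = (-0.2, 0.0667).
The basis stays optimal until porter reaches 0; allowable decrease = 195 hr.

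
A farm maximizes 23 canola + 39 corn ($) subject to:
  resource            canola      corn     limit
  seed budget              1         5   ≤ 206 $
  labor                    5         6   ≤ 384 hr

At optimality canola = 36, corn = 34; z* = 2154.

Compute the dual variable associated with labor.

4

Both seed budget and labor are binding at x*.
The binding rows give the dual system: 1·y_seed budget + 5·y_labor = 23 and 5·y_seed budget + 6·y_labor = 39.
Solving: y_seed budget = 3, y_labor = 4.
Shadow price of labor = 4.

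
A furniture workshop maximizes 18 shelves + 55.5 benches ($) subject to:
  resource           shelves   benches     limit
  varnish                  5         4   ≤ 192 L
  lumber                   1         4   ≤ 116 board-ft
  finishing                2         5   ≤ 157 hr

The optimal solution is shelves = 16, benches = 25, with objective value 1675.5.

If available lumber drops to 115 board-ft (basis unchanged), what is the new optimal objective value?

1668.5

At the optimum: varnish uses 180 of 192 (slack = 12); lumber uses 116 of 116 (binding); finishing uses 157 of 157 (binding).
Since varnish is not tight, its dual is 0.
The binding rows give the dual system: 1·y_lumber + 2·y_finishing = 18 and 4·y_lumber + 5·y_finishing = 55.5.
→ y_lumber = 7 and y_finishing = 5.5.
Δz = y_lumber·Δb = 7 × (-1) = -7, so new z* = 1675.5 − 7 = 1668.5.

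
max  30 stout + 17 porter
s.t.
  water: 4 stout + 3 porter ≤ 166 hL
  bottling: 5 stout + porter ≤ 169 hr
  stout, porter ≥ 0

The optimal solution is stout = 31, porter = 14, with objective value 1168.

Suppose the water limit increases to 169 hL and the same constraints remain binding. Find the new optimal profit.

1183

Check each constraint at x*: water 166/166 (tight); bottling 169/169 (tight).
The binding rows give the dual system: 4·y_water + 5·y_bottling = 30 and 3·y_water + 1·y_bottling = 17.
This yields shadow prices y_water = 5, y_bottling = 2.
Δz = y_water·Δb = 5 × (3) = 15, so new z* = 1168 + 15 = 1183.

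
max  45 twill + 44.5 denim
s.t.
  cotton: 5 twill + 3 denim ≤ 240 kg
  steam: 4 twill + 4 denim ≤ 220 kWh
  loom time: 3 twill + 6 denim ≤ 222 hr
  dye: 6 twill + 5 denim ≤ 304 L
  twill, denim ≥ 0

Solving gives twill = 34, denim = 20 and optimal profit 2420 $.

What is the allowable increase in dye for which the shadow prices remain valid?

7

Binding constraints: loom time, dye. The basis is B = [[3,6],[6,5]] with det -21.
Per unit increase in dye, x* moves by d = (0.2857, -0.1429).
The basis stays optimal until steam becomes binding; allowable increase = 7 L.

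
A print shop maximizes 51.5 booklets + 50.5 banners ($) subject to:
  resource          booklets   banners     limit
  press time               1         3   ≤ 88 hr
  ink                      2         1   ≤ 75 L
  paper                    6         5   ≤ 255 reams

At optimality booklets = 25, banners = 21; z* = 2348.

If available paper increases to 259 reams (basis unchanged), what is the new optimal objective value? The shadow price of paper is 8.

Δb = 4, so new z* = 2348 + (8)·(4) = 2348 + 32 = 2380.

2380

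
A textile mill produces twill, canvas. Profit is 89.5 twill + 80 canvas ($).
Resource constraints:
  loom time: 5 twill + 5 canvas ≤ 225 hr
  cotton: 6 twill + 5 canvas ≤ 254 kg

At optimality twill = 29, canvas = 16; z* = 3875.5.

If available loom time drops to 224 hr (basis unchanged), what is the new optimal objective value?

3869

Check each constraint at x*: loom time 225/225 (tight); cotton 254/254 (tight).
Dual feasibility on the basic columns requires 5·y_loom time + 6·y_cotton = 89.5, 5·y_loom time + 5·y_cotton = 80.
→ y_loom time = 6.5 and y_cotton = 9.5.
Δz = y_loom time·Δb = 6.5 × (-1) = -6.5, so new z* = 3875.5 − 6.5 = 3869.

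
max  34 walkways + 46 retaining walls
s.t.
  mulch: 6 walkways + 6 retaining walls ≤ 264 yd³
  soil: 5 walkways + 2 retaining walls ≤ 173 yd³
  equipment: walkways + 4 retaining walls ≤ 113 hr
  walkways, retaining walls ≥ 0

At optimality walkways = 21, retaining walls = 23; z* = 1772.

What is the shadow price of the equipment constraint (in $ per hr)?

At the optimum: mulch uses 264 of 264 (binding); soil uses 151 of 173 (slack = 22); equipment uses 113 of 113 (binding).
Slack constraints have shadow price 0 (complementary slackness).
From A_Bᵀ y = c: 6·y_mulch + 1·y_equipment = 34; 6·y_mulch + 4·y_equipment = 46.
Solving: y_mulch = 5, y_equipment = 4.
Shadow price of equipment = 4.

4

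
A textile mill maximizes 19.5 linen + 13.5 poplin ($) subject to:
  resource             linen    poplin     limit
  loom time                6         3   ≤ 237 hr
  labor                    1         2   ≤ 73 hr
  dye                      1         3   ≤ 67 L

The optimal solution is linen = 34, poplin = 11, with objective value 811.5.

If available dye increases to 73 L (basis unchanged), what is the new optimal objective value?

At the optimum: loom time uses 237 of 237 (binding); labor uses 56 of 73 (slack = 17); dye uses 67 of 67 (binding).
By complementary slackness, y = 0 for the non-binding constraint.
Dual feasibility on the basic columns requires 6·y_loom time + 1·y_dye = 19.5, 3·y_loom time + 3·y_dye = 13.5.
→ y_loom time = 3 and y_dye = 1.5.
Δz = y_dye·Δb = 1.5 × (6) = 9, so new z* = 811.5 + 9 = 820.5.

820.5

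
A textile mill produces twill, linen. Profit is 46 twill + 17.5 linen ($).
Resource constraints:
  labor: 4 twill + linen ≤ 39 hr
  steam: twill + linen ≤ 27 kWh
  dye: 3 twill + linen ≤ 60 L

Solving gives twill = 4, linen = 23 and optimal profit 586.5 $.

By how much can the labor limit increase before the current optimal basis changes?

37.5

Binding constraints: labor, steam. The basis is B = [[4,1],[1,1]] with det 3.
Per unit increase in labor, x* moves by d = (0.3333, -0.3333).
The basis stays optimal until dye becomes binding; allowable increase = 37.5 hr.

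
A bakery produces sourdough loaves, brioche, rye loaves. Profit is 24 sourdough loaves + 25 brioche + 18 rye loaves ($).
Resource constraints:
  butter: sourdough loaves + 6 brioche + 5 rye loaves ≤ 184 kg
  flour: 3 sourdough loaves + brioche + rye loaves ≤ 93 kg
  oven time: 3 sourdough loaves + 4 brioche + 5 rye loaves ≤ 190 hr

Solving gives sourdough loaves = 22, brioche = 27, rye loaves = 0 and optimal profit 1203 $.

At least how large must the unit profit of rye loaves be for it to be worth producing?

At the optimum: butter uses 184 of 184 (binding); flour uses 93 of 93 (binding); oven time uses 174 of 190 (slack = 16).
By complementary slackness, y = 0 for the non-binding constraint.
Dual feasibility on the basic columns requires 1·y_butter + 3·y_flour = 24, 6·y_butter + 1·y_flour = 25.
→ y_butter = 3 and y_flour = 7.
rye loaves enters the basis when its profit ≥ yᵀa₃ = 3·5 + 7·1 = 22.

22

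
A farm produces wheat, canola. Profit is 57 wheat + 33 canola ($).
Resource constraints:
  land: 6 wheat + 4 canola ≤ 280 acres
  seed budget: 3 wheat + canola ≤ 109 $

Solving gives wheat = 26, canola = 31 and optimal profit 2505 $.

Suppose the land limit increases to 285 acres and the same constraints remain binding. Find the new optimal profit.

At the optimum: land uses 280 of 280 (binding); seed budget uses 109 of 109 (binding).
From A_Bᵀ y = c: 6·y_land + 3·y_seed budget = 57; 4·y_land + 1·y_seed budget = 33.
Solving: y_land = 7, y_seed budget = 5.
Δz = y_land·Δb = 7 × (5) = 35, so new z* = 2505 + 35 = 2540.

2540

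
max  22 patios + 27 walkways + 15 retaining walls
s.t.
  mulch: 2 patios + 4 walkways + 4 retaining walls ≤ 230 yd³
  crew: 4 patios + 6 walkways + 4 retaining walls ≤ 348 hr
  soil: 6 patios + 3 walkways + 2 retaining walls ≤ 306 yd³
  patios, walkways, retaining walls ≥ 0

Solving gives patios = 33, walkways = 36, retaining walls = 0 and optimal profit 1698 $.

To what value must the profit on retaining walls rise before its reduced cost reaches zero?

18

Binding: crew and soil. Non-binding: mulch (20 unused).
Slack constraints have shadow price 0 (complementary slackness).
The binding rows give the dual system: 4·y_crew + 6·y_soil = 22 and 6·y_crew + 3·y_soil = 27.
→ y_crew = 4 and y_soil = 1.
retaining walls enters the basis when its profit ≥ yᵀa₃ = 4·4 + 1·2 = 18.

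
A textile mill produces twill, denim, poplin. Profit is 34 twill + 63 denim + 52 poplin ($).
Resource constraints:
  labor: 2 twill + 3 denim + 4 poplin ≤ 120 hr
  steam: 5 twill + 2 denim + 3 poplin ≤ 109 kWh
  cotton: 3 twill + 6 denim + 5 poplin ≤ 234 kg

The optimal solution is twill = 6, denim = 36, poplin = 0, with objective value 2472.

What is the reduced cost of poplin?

-8

Check each constraint at x*: labor 120/120 (tight); steam 102/109 (slack 7); cotton 234/234 (tight).
Since steam is not tight, its dual is 0.
From A_Bᵀ y = c: 2·y_labor + 3·y_cotton = 34; 3·y_labor + 6·y_cotton = 63.
→ y_labor = 5 and y_cotton = 8.
Reduced cost of poplin: c₃ − yᵀa₃ = 52 − (5·4 + 8·5) = 52 − 60 = -8.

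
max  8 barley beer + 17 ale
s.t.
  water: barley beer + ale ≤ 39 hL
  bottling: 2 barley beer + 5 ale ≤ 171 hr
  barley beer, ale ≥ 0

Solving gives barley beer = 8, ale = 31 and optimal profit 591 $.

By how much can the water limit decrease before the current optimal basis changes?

4.8

Binding constraints: water, bottling. The basis is B = [[1,1],[2,5]] with det 3.
Per unit decrease in water, x* moves by d = (-1.6667, 0.6667).
The basis stays optimal until barley beer reaches 0; allowable decrease = 4.8 hL.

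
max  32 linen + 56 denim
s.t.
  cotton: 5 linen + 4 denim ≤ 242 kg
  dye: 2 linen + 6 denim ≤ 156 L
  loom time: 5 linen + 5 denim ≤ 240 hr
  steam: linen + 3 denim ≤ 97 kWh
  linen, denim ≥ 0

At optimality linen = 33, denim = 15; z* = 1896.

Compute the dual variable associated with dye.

At the optimum: cotton uses 225 of 242 (slack = 17); dye uses 156 of 156 (binding); loom time uses 240 of 240 (binding); steam uses 78 of 97 (slack = 19).
Since cotton, steam are not tight, their duals are 0.
The binding rows give the dual system: 2·y_dye + 5·y_loom time = 32 and 6·y_dye + 5·y_loom time = 56.
This yields shadow prices y_dye = 6, y_loom time = 4.
Shadow price of dye = 6.

6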